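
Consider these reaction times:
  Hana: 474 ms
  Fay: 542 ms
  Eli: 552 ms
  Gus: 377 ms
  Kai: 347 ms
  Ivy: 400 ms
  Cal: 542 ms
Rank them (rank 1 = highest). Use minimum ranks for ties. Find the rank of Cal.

2

Sorted (descending): 552, 542, 542, 474, 400, 377, 347
The 2 values of 542 occupy positions 2–3 → each gets rank 2.
Cal has value 542 ms → rank 2.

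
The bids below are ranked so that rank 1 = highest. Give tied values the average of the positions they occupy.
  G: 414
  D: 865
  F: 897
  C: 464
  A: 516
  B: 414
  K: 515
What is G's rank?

6.5

Sorted (descending): 897, 865, 516, 515, 464, 414, 414
The 2 values of 414 occupy positions 6–7 → average rank (6+7)/2 = 6.5.
G has value 414 → rank 6.5.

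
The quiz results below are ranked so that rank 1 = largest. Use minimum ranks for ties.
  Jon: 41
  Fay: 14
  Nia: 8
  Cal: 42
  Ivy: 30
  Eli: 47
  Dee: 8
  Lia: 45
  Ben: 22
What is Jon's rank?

4

Sorted (descending): 47, 45, 42, 41, 30, 22, 14, 8, 8
The 2 values of 8 occupy positions 8–9 → each gets rank 8.
Jon has value 41 → rank 4.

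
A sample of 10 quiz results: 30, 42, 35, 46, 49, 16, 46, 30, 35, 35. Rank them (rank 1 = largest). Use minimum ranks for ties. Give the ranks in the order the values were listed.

Sorted (descending): 49, 46, 46, 42, 35, 35, 35, 30, 30, 16
The 2 values of 46 occupy positions 2–3 → each gets rank 2.
The 3 values of 35 occupy positions 5–7 → each gets rank 5.
The 2 values of 30 occupy positions 8–9 → each gets rank 8.

8, 4, 5, 2, 1, 10, 2, 8, 5, 5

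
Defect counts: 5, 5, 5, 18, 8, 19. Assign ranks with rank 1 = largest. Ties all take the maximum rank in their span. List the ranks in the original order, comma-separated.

Sorted (descending): 19, 18, 8, 5, 5, 5
The 3 values of 5 occupy positions 4–6 → each gets rank 6.

6, 6, 6, 2, 3, 1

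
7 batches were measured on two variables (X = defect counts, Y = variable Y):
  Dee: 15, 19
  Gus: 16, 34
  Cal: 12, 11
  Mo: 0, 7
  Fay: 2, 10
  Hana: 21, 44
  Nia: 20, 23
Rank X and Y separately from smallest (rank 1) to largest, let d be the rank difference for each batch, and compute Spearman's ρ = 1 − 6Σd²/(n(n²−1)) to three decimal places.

0.964

Ranks of variable 1: 4, 5, 3, 1, 2, 7, 6
Ranks of variable 2: 4, 6, 3, 1, 2, 7, 5
d = r₁ − r₂: 0, -1, 0, 0, 0, 0, 1
d²: 0, 1, 0, 0, 0, 0, 1; Σd² = 2
ρ = 1 − 6·2/(7·48) = 1 − 12/336 = 0.964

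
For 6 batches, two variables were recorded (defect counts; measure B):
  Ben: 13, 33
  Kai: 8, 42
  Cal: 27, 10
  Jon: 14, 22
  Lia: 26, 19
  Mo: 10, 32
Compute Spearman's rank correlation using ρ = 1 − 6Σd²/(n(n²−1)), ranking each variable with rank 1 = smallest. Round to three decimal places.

-0.943

Ranks of variable 1: 3, 1, 6, 4, 5, 2
Ranks of variable 2: 5, 6, 1, 3, 2, 4
d = r₁ − r₂: -2, -5, 5, 1, 3, -2
d²: 4, 25, 25, 1, 9, 4; Σd² = 68
ρ = 1 − 6·68/(6·35) = 1 − 408/210 = -0.943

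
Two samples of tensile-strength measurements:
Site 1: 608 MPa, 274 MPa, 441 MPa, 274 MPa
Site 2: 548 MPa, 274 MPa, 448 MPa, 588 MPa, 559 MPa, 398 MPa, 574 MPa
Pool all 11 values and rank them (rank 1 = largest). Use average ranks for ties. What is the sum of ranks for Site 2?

38

Sorted (descending): 608, 588, 574, 559, 548, 448, 441, 398, 274, 274, 274
The 3 values of 274 occupy positions 9–11 → average rank 10.
Site 2 values → pooled ranks: 548→5, 274→10, 448→6, 588→2, 559→4, 398→8, 574→3
Rank sum = 5 + 10 + 6 + 2 + 4 + 8 + 3 = 38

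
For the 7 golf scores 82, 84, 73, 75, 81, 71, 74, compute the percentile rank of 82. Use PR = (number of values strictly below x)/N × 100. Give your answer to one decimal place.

71.4

N = 7.
Strictly below 82: 5. Equal to 82: 1.
PR = 5/7 × 100 = 71.4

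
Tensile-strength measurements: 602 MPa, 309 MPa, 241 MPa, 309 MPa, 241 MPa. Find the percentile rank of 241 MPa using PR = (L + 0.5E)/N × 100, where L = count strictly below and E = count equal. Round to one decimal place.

N = 5.
Strictly below 241: 0. Equal to 241: 2.
PR = (0 + 0.5·2)/5 × 100 = 20.0

20.0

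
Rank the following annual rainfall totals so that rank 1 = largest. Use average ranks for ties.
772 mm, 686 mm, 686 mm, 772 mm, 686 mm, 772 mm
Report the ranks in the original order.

2, 5, 5, 2, 5, 2

Sorted (descending): 772, 772, 772, 686, 686, 686
The 3 values of 772 occupy positions 1–3 → average rank 2.
The 3 values of 686 occupy positions 4–6 → average rank 5.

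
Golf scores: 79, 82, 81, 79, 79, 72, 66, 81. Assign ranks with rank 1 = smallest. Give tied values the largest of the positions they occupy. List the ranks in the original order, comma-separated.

5, 8, 7, 5, 5, 2, 1, 7

Sorted (ascending): 66, 72, 79, 79, 79, 81, 81, 82
The 3 values of 79 occupy positions 3–5 → each gets rank 5.
The 2 values of 81 occupy positions 6–7 → each gets rank 7.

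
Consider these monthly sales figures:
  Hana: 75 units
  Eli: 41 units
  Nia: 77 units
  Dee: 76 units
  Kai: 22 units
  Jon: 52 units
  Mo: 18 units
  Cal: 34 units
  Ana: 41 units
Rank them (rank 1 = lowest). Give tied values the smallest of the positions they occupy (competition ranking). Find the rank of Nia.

9

Sorted (ascending): 18, 22, 34, 41, 41, 52, 75, 76, 77
The 2 values of 41 occupy positions 4–5 → each gets rank 4.
Nia has value 77 units → rank 9.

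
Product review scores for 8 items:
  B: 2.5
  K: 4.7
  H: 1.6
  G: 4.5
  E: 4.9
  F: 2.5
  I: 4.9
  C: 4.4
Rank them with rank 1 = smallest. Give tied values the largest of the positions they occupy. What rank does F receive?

Sorted (ascending): 1.6, 2.5, 2.5, 4.4, 4.5, 4.7, 4.9, 4.9
The 2 values of 2.5 occupy positions 2–3 → each gets rank 3.
The 2 values of 4.9 occupy positions 7–8 → each gets rank 8.
F has value 2.5 → rank 3.

3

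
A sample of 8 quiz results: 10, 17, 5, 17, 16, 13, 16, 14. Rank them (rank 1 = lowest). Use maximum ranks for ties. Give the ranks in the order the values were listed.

Sorted (ascending): 5, 10, 13, 14, 16, 16, 17, 17
The 2 values of 16 occupy positions 5–6 → each gets rank 6.
The 2 values of 17 occupy positions 7–8 → each gets rank 8.

2, 8, 1, 8, 6, 3, 6, 4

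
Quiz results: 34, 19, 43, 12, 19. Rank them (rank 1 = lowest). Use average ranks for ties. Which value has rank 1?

12

Sorted (ascending): 12, 19, 19, 34, 43
The 2 values of 19 occupy positions 2–3 → average rank (2+3)/2 = 2.5.
Rank 1 → value 12.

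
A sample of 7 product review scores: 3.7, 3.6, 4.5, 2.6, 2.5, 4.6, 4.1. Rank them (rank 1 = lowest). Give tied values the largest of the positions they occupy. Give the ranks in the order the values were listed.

Sorted (ascending): 2.5, 2.6, 3.6, 3.7, 4.1, 4.5, 4.6
No ties — each value takes its position as its rank.

4, 3, 6, 2, 1, 7, 5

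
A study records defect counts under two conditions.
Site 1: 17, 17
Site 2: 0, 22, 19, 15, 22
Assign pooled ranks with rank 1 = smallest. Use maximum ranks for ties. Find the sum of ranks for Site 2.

Sorted (ascending): 0, 15, 17, 17, 19, 22, 22
The 2 values of 17 occupy positions 3–4 → each gets rank 4.
The 2 values of 22 occupy positions 6–7 → each gets rank 7.
Site 2 values → pooled ranks: 0→1, 22→7, 19→5, 15→2, 22→7
Rank sum = 1 + 7 + 5 + 2 + 7 = 22

22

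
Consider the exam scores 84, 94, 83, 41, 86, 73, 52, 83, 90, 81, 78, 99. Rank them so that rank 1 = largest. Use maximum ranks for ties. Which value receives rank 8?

81

Sorted (descending): 99, 94, 90, 86, 84, 83, 83, 81, 78, 73, 52, 41
The 2 values of 83 occupy positions 6–7 → each gets rank 7.
Rank 8 → value 81.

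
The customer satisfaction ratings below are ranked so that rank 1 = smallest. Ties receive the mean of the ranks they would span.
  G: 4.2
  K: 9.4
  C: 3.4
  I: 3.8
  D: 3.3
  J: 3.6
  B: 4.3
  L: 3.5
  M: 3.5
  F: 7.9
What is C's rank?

2

Sorted (ascending): 3.3, 3.4, 3.5, 3.5, 3.6, 3.8, 4.2, 4.3, 7.9, 9.4
The 2 values of 3.5 occupy positions 3–4 → average rank (3+4)/2 = 3.5.
C has value 3.4 → rank 2.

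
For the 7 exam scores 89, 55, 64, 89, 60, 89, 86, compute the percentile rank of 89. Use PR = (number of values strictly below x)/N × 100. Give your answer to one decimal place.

N = 7.
Strictly below 89: 4. Equal to 89: 3.
PR = 4/7 × 100 = 57.1

57.1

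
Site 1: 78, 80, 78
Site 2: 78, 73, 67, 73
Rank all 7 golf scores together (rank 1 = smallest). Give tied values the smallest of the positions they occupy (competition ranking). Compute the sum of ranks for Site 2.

Sorted (ascending): 67, 73, 73, 78, 78, 78, 80
The 2 values of 73 occupy positions 2–3 → each gets rank 2.
The 3 values of 78 occupy positions 4–6 → each gets rank 4.
Site 2 values → pooled ranks: 78→4, 73→2, 67→1, 73→2
Rank sum = 4 + 2 + 1 + 2 = 9

9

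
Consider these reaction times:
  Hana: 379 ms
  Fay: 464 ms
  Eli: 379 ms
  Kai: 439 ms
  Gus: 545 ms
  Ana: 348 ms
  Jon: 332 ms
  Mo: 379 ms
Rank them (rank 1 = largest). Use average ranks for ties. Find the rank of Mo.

Sorted (descending): 545, 464, 439, 379, 379, 379, 348, 332
The 3 values of 379 occupy positions 4–6 → average rank 5.
Mo has value 379 ms → rank 5.

5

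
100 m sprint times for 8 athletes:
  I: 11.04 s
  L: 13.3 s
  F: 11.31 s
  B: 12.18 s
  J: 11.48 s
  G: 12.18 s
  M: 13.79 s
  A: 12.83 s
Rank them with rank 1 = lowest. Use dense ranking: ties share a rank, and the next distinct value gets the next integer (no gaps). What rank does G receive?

4

Sorted (ascending): 11.04, 11.31, 11.48, 12.18, 12.18, 12.83, 13.3, 13.79
The 2 values of 12.18 share dense rank 4.
Remaining distinct values take the next consecutive integers.
G has value 12.18 s → rank 4.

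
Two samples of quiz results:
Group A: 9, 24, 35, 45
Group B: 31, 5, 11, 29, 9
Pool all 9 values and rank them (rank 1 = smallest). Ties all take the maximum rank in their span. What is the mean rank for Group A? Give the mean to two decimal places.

6.25

Sorted (ascending): 5, 9, 9, 11, 24, 29, 31, 35, 45
The 2 values of 9 occupy positions 2–3 → each gets rank 3.
Group A values → pooled ranks: 9→3, 24→5, 35→8, 45→9
Mean rank = (3 + 5 + 8 + 9) / 4 = 6.25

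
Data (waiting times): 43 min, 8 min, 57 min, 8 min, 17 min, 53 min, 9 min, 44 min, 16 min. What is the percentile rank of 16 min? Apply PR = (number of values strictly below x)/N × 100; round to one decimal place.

N = 9.
Strictly below 16: 3. Equal to 16: 1.
PR = 3/9 × 100 = 33.3

33.3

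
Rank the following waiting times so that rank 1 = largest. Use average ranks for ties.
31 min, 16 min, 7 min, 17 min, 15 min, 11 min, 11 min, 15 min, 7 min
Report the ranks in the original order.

Sorted (descending): 31, 17, 16, 15, 15, 11, 11, 7, 7
The 2 values of 15 occupy positions 4–5 → average rank (4+5)/2 = 4.5.
The 2 values of 11 occupy positions 6–7 → average rank (6+7)/2 = 6.5.
The 2 values of 7 occupy positions 8–9 → average rank (8+9)/2 = 8.5.

1, 3, 8.5, 2, 4.5, 6.5, 6.5, 4.5, 8.5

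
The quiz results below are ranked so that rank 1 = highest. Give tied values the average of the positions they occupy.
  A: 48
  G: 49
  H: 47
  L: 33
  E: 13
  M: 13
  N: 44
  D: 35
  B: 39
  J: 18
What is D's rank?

6

Sorted (descending): 49, 48, 47, 44, 39, 35, 33, 18, 13, 13
The 2 values of 13 occupy positions 9–10 → average rank (9+10)/2 = 9.5.
D has value 35 → rank 6.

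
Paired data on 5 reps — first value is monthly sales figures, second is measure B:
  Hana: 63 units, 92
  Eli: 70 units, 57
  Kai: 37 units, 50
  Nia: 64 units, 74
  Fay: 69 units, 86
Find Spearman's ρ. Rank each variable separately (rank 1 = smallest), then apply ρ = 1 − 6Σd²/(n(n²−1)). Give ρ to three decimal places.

Ranks of variable 1: 2, 5, 1, 3, 4
Ranks of variable 2: 5, 2, 1, 3, 4
d = r₁ − r₂: -3, 3, 0, 0, 0
d²: 9, 9, 0, 0, 0; Σd² = 18
ρ = 1 − 6·18/(5·24) = 1 − 108/120 = 0.100

0.100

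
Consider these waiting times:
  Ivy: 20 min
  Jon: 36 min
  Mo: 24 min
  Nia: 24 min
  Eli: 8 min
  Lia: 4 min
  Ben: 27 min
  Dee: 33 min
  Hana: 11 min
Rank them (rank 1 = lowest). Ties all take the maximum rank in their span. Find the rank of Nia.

6

Sorted (ascending): 4, 8, 11, 20, 24, 24, 27, 33, 36
The 2 values of 24 occupy positions 5–6 → each gets rank 6.
Nia has value 24 min → rank 6.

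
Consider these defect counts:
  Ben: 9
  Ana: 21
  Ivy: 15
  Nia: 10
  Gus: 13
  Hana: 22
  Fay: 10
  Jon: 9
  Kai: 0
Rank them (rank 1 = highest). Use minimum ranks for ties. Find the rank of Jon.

7

Sorted (descending): 22, 21, 15, 13, 10, 10, 9, 9, 0
The 2 values of 10 occupy positions 5–6 → each gets rank 5.
The 2 values of 9 occupy positions 7–8 → each gets rank 7.
Jon has value 9 → rank 7.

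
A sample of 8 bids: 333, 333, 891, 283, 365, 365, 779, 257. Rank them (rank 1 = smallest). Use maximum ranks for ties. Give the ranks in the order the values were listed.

Sorted (ascending): 257, 283, 333, 333, 365, 365, 779, 891
The 2 values of 333 occupy positions 3–4 → each gets rank 4.
The 2 values of 365 occupy positions 5–6 → each gets rank 6.

4, 4, 8, 2, 6, 6, 7, 1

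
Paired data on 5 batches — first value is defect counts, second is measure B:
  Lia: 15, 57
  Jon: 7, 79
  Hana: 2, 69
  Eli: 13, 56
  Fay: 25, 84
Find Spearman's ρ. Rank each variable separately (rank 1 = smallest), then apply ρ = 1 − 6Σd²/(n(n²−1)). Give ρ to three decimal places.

Ranks of variable 1: 4, 2, 1, 3, 5
Ranks of variable 2: 2, 4, 3, 1, 5
d = r₁ − r₂: 2, -2, -2, 2, 0
d²: 4, 4, 4, 4, 0; Σd² = 16
ρ = 1 − 6·16/(5·24) = 1 − 96/120 = 0.200

0.200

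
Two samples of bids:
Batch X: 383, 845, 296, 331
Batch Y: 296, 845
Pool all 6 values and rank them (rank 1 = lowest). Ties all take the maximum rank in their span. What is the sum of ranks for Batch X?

15

Sorted (ascending): 296, 296, 331, 383, 845, 845
The 2 values of 296 occupy positions 1–2 → each gets rank 2.
The 2 values of 845 occupy positions 5–6 → each gets rank 6.
Batch X values → pooled ranks: 383→4, 845→6, 296→2, 331→3
Rank sum = 4 + 6 + 2 + 3 = 15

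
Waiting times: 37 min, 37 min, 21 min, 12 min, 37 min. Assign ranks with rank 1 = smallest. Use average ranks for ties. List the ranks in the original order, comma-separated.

Sorted (ascending): 12, 21, 37, 37, 37
The 3 values of 37 occupy positions 3–5 → average rank 4.

4, 4, 2, 1, 4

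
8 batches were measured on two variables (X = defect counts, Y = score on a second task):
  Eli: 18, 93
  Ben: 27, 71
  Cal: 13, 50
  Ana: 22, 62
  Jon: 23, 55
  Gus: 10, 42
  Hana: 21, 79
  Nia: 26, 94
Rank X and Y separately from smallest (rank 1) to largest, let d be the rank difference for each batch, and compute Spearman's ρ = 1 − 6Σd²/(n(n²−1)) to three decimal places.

0.524

Ranks of variable 1: 3, 8, 2, 5, 6, 1, 4, 7
Ranks of variable 2: 7, 5, 2, 4, 3, 1, 6, 8
d = r₁ − r₂: -4, 3, 0, 1, 3, 0, -2, -1
d²: 16, 9, 0, 1, 9, 0, 4, 1; Σd² = 40
ρ = 1 − 6·40/(8·63) = 1 − 240/504 = 0.524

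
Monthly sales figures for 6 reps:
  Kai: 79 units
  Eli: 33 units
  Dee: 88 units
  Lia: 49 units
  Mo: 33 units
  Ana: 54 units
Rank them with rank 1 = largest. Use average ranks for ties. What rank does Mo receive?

Sorted (descending): 88, 79, 54, 49, 33, 33
The 2 values of 33 occupy positions 5–6 → average rank (5+6)/2 = 5.5.
Mo has value 33 units → rank 5.5.

5.5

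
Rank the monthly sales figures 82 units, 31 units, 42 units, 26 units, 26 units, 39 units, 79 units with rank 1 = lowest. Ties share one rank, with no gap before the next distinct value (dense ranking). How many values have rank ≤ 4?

5

Sorted (ascending): 26, 26, 31, 39, 42, 79, 82
The 2 values of 26 share dense rank 1.
Remaining distinct values take the next consecutive integers.
Ranks ≤ 4: {1, 1, 2, 3, 4} → 5 values.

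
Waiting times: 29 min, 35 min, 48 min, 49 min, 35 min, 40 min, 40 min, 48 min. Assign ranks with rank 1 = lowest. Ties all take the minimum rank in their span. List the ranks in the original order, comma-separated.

Sorted (ascending): 29, 35, 35, 40, 40, 48, 48, 49
The 2 values of 35 occupy positions 2–3 → each gets rank 2.
The 2 values of 40 occupy positions 4–5 → each gets rank 4.
The 2 values of 48 occupy positions 6–7 → each gets rank 6.

1, 2, 6, 8, 2, 4, 4, 6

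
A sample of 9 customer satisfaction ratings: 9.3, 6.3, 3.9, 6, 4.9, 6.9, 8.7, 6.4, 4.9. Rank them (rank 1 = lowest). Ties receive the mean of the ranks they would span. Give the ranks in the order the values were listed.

Sorted (ascending): 3.9, 4.9, 4.9, 6, 6.3, 6.4, 6.9, 8.7, 9.3
The 2 values of 4.9 occupy positions 2–3 → average rank (2+3)/2 = 2.5.

9, 5, 1, 4, 2.5, 7, 8, 6, 2.5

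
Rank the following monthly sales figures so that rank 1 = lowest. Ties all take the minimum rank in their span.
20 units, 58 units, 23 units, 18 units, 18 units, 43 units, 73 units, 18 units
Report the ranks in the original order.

4, 7, 5, 1, 1, 6, 8, 1

Sorted (ascending): 18, 18, 18, 20, 23, 43, 58, 73
The 3 values of 18 occupy positions 1–3 → each gets rank 1.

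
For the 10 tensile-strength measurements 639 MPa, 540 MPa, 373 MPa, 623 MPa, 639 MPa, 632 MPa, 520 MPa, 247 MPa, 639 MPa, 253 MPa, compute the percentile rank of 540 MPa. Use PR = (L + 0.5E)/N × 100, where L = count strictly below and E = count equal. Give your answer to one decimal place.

N = 10.
Strictly below 540: 4. Equal to 540: 1.
PR = (4 + 0.5·1)/10 × 100 = 45.0

45.0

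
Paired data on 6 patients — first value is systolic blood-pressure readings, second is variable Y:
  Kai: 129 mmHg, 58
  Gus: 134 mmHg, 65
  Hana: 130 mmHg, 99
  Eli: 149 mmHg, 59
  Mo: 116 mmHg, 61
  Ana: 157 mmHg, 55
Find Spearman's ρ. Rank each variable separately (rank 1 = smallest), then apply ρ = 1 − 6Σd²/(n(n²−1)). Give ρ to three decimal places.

Ranks of variable 1: 2, 4, 3, 5, 1, 6
Ranks of variable 2: 2, 5, 6, 3, 4, 1
d = r₁ − r₂: 0, -1, -3, 2, -3, 5
d²: 0, 1, 9, 4, 9, 25; Σd² = 48
ρ = 1 − 6·48/(6·35) = 1 − 288/210 = -0.371

-0.371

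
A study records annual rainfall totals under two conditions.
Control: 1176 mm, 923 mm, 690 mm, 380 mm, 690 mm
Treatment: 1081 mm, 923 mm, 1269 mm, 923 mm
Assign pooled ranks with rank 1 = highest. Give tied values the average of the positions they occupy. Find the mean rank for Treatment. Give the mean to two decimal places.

Sorted (descending): 1269, 1176, 1081, 923, 923, 923, 690, 690, 380
The 3 values of 923 occupy positions 4–6 → average rank 5.
The 2 values of 690 occupy positions 7–8 → average rank (7+8)/2 = 7.5.
Treatment values → pooled ranks: 1081→3, 923→5, 1269→1, 923→5
Mean rank = (3 + 5 + 1 + 5) / 4 = 3.50

3.50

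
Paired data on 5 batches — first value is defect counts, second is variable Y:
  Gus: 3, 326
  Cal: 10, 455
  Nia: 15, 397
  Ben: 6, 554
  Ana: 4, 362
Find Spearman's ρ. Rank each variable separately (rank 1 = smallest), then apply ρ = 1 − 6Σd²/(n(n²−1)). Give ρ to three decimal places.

Ranks of variable 1: 1, 4, 5, 3, 2
Ranks of variable 2: 1, 4, 3, 5, 2
d = r₁ − r₂: 0, 0, 2, -2, 0
d²: 0, 0, 4, 4, 0; Σd² = 8
ρ = 1 − 6·8/(5·24) = 1 − 48/120 = 0.600

0.600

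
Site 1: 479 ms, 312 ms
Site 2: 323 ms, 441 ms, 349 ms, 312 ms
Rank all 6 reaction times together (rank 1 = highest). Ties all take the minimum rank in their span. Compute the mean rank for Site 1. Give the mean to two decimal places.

3.00

Sorted (descending): 479, 441, 349, 323, 312, 312
The 2 values of 312 occupy positions 5–6 → each gets rank 5.
Site 1 values → pooled ranks: 479→1, 312→5
Mean rank = (1 + 5) / 2 = 3.00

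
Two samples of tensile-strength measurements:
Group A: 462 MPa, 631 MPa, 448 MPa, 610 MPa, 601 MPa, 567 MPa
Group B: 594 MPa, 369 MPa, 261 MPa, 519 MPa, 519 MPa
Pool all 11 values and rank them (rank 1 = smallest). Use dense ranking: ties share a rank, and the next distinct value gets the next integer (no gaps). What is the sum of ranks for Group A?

Sorted (ascending): 261, 369, 448, 462, 519, 519, 567, 594, 601, 610, 631
The 2 values of 519 share dense rank 5.
Remaining distinct values take the next consecutive integers.
Group A values → pooled ranks: 462→4, 631→10, 448→3, 610→9, 601→8, 567→6
Rank sum = 4 + 10 + 3 + 9 + 8 + 6 = 40

40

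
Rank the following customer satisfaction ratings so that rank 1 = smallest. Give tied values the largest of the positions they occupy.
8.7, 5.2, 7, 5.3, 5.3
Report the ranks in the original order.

5, 1, 4, 3, 3

Sorted (ascending): 5.2, 5.3, 5.3, 7, 8.7
The 2 values of 5.3 occupy positions 2–3 → each gets rank 3.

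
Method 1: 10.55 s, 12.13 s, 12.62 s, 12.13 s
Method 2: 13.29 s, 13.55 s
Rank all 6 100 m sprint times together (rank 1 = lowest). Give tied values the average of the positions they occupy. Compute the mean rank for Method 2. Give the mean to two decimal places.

Sorted (ascending): 10.55, 12.13, 12.13, 12.62, 13.29, 13.55
The 2 values of 12.13 occupy positions 2–3 → average rank (2+3)/2 = 2.5.
Method 2 values → pooled ranks: 13.29→5, 13.55→6
Mean rank = (5 + 6) / 2 = 5.50

5.50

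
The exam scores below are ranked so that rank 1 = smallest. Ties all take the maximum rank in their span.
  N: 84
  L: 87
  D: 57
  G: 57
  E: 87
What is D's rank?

Sorted (ascending): 57, 57, 84, 87, 87
The 2 values of 57 occupy positions 1–2 → each gets rank 2.
The 2 values of 87 occupy positions 4–5 → each gets rank 5.
D has value 57 → rank 2.

2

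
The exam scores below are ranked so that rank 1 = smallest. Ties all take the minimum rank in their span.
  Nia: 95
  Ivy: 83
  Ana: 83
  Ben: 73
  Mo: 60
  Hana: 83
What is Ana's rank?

Sorted (ascending): 60, 73, 83, 83, 83, 95
The 3 values of 83 occupy positions 3–5 → each gets rank 3.
Ana has value 83 → rank 3.

3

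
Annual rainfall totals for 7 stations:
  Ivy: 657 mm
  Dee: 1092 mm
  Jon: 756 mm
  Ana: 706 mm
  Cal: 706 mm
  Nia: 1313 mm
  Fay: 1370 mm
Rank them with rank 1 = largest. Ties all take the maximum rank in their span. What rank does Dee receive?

3

Sorted (descending): 1370, 1313, 1092, 756, 706, 706, 657
The 2 values of 706 occupy positions 5–6 → each gets rank 6.
Dee has value 1092 mm → rank 3.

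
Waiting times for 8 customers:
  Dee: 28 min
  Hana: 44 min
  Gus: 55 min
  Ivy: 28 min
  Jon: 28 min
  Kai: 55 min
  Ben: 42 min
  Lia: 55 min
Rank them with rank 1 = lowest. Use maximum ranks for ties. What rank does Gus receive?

8

Sorted (ascending): 28, 28, 28, 42, 44, 55, 55, 55
The 3 values of 28 occupy positions 1–3 → each gets rank 3.
The 3 values of 55 occupy positions 6–8 → each gets rank 8.
Gus has value 55 min → rank 8.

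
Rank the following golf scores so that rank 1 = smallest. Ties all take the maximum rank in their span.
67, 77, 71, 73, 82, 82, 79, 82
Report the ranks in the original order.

Sorted (ascending): 67, 71, 73, 77, 79, 82, 82, 82
The 3 values of 82 occupy positions 6–8 → each gets rank 8.

1, 4, 2, 3, 8, 8, 5, 8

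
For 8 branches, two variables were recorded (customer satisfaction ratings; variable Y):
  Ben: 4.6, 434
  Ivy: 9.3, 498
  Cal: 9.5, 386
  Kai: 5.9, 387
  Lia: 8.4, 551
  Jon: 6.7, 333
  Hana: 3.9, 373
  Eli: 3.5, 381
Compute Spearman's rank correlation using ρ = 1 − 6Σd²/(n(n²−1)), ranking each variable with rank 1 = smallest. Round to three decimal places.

Ranks of variable 1: 3, 7, 8, 4, 6, 5, 2, 1
Ranks of variable 2: 6, 7, 4, 5, 8, 1, 2, 3
d = r₁ − r₂: -3, 0, 4, -1, -2, 4, 0, -2
d²: 9, 0, 16, 1, 4, 16, 0, 4; Σd² = 50
ρ = 1 − 6·50/(8·63) = 1 − 300/504 = 0.405

0.405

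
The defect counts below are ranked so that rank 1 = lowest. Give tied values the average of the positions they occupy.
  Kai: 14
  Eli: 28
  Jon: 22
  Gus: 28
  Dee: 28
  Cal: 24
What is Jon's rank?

Sorted (ascending): 14, 22, 24, 28, 28, 28
The 3 values of 28 occupy positions 4–6 → average rank 5.
Jon has value 22 → rank 2.

2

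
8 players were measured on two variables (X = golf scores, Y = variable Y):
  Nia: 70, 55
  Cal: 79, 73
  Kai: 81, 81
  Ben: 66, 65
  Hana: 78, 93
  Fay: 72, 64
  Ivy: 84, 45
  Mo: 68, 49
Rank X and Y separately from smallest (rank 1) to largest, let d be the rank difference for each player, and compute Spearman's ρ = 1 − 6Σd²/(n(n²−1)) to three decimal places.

Ranks of variable 1: 3, 6, 7, 1, 5, 4, 8, 2
Ranks of variable 2: 3, 6, 7, 5, 8, 4, 1, 2
d = r₁ − r₂: 0, 0, 0, -4, -3, 0, 7, 0
d²: 0, 0, 0, 16, 9, 0, 49, 0; Σd² = 74
ρ = 1 − 6·74/(8·63) = 1 − 444/504 = 0.119

0.119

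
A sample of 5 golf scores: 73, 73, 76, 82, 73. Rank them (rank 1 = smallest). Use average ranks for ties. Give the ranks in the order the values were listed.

Sorted (ascending): 73, 73, 73, 76, 82
The 3 values of 73 occupy positions 1–3 → average rank 2.

2, 2, 4, 5, 2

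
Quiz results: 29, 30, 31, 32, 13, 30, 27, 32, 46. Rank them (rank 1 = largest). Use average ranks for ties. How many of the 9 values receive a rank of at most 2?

Sorted (descending): 46, 32, 32, 31, 30, 30, 29, 27, 13
The 2 values of 32 occupy positions 2–3 → average rank (2+3)/2 = 2.5.
The 2 values of 30 occupy positions 5–6 → average rank (5+6)/2 = 5.5.
Ranks ≤ 2: {1} → 1 value.

1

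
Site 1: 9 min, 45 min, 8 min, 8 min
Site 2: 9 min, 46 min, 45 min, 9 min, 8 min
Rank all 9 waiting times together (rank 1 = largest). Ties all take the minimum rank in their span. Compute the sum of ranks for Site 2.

Sorted (descending): 46, 45, 45, 9, 9, 9, 8, 8, 8
The 2 values of 45 occupy positions 2–3 → each gets rank 2.
The 3 values of 9 occupy positions 4–6 → each gets rank 4.
The 3 values of 8 occupy positions 7–9 → each gets rank 7.
Site 2 values → pooled ranks: 9→4, 46→1, 45→2, 9→4, 8→7
Rank sum = 4 + 1 + 2 + 4 + 7 = 18

18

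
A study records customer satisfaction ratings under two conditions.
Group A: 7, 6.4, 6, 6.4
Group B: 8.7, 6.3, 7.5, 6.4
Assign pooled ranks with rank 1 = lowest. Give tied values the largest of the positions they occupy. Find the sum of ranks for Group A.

17

Sorted (ascending): 6, 6.3, 6.4, 6.4, 6.4, 7, 7.5, 8.7
The 3 values of 6.4 occupy positions 3–5 → each gets rank 5.
Group A values → pooled ranks: 7→6, 6.4→5, 6→1, 6.4→5
Rank sum = 6 + 5 + 1 + 5 = 17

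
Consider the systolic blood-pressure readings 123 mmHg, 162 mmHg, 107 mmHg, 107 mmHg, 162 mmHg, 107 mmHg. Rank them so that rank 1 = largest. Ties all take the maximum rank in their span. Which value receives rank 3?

123

Sorted (descending): 162, 162, 123, 107, 107, 107
The 2 values of 162 occupy positions 1–2 → each gets rank 2.
The 3 values of 107 occupy positions 4–6 → each gets rank 6.
Rank 3 → value 123.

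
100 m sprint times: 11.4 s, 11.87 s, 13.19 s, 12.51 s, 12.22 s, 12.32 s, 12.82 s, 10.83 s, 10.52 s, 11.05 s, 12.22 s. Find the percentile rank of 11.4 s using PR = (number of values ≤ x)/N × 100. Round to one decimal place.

36.4

N = 11.
Strictly below 11.4: 3. Equal to 11.4: 1.
PR = 4/11 × 100 = 36.4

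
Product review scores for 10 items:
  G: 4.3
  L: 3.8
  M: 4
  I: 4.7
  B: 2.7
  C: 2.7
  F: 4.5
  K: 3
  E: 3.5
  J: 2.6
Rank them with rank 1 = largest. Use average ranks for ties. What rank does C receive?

Sorted (descending): 4.7, 4.5, 4.3, 4, 3.8, 3.5, 3, 2.7, 2.7, 2.6
The 2 values of 2.7 occupy positions 8–9 → average rank (8+9)/2 = 8.5.
C has value 2.7 → rank 8.5.

8.5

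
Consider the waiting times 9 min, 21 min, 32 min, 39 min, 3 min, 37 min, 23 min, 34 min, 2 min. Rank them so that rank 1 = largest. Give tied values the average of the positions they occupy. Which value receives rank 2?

37

Sorted (descending): 39, 37, 34, 32, 23, 21, 9, 3, 2
No ties — each value takes its position as its rank.
Rank 2 → value 37.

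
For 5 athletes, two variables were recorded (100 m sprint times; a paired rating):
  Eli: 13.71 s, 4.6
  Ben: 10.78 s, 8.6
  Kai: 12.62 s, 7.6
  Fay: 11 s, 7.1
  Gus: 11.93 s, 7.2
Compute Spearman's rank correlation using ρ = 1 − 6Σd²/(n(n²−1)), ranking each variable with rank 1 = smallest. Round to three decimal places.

-0.600

Ranks of variable 1: 5, 1, 4, 2, 3
Ranks of variable 2: 1, 5, 4, 2, 3
d = r₁ − r₂: 4, -4, 0, 0, 0
d²: 16, 16, 0, 0, 0; Σd² = 32
ρ = 1 − 6·32/(5·24) = 1 − 192/120 = -0.600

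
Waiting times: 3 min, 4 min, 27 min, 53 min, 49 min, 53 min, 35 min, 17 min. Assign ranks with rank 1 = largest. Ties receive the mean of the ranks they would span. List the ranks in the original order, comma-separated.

8, 7, 5, 1.5, 3, 1.5, 4, 6

Sorted (descending): 53, 53, 49, 35, 27, 17, 4, 3
The 2 values of 53 occupy positions 1–2 → average rank (1+2)/2 = 1.5.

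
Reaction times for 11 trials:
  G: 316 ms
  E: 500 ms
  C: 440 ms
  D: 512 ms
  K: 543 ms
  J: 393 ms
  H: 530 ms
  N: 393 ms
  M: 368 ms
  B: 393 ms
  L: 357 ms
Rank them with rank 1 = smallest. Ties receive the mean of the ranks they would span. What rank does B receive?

5

Sorted (ascending): 316, 357, 368, 393, 393, 393, 440, 500, 512, 530, 543
The 3 values of 393 occupy positions 4–6 → average rank 5.
B has value 393 ms → rank 5.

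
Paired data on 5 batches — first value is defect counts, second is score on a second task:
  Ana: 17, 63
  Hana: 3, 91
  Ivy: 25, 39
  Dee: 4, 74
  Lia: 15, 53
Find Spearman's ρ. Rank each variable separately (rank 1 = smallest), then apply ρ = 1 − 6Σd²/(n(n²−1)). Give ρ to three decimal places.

-0.900

Ranks of variable 1: 4, 1, 5, 2, 3
Ranks of variable 2: 3, 5, 1, 4, 2
d = r₁ − r₂: 1, -4, 4, -2, 1
d²: 1, 16, 16, 4, 1; Σd² = 38
ρ = 1 − 6·38/(5·24) = 1 − 228/120 = -0.900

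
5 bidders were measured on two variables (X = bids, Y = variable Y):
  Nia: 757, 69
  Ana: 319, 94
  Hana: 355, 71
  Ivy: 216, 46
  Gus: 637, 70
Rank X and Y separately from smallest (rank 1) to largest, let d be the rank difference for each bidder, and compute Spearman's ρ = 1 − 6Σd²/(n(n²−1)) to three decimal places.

Ranks of variable 1: 5, 2, 3, 1, 4
Ranks of variable 2: 2, 5, 4, 1, 3
d = r₁ − r₂: 3, -3, -1, 0, 1
d²: 9, 9, 1, 0, 1; Σd² = 20
ρ = 1 − 6·20/(5·24) = 1 − 120/120 = 0.000

0.000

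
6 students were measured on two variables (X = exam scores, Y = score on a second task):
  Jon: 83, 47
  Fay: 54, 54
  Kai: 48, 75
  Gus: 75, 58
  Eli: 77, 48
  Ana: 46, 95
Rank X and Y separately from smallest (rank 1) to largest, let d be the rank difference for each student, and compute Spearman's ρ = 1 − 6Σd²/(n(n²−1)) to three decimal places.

-0.943

Ranks of variable 1: 6, 3, 2, 4, 5, 1
Ranks of variable 2: 1, 3, 5, 4, 2, 6
d = r₁ − r₂: 5, 0, -3, 0, 3, -5
d²: 25, 0, 9, 0, 9, 25; Σd² = 68
ρ = 1 − 6·68/(6·35) = 1 − 408/210 = -0.943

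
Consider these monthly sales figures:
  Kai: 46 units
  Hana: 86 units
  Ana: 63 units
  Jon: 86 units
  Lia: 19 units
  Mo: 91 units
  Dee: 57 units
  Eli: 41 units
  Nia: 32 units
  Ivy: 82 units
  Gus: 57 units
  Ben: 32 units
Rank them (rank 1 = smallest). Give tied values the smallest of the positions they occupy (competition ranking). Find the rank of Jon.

Sorted (ascending): 19, 32, 32, 41, 46, 57, 57, 63, 82, 86, 86, 91
The 2 values of 32 occupy positions 2–3 → each gets rank 2.
The 2 values of 57 occupy positions 6–7 → each gets rank 6.
The 2 values of 86 occupy positions 10–11 → each gets rank 10.
Jon has value 86 units → rank 10.

10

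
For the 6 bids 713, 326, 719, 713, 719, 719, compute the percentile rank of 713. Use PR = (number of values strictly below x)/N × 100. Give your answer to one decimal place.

16.7

N = 6.
Strictly below 713: 1. Equal to 713: 2.
PR = 1/6 × 100 = 16.7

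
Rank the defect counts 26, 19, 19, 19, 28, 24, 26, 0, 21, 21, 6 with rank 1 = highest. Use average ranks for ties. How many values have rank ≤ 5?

4

Sorted (descending): 28, 26, 26, 24, 21, 21, 19, 19, 19, 6, 0
The 2 values of 26 occupy positions 2–3 → average rank (2+3)/2 = 2.5.
The 2 values of 21 occupy positions 5–6 → average rank (5+6)/2 = 5.5.
The 3 values of 19 occupy positions 7–9 → average rank 8.
Ranks ≤ 5: {1, 2.5, 2.5, 4} → 4 values.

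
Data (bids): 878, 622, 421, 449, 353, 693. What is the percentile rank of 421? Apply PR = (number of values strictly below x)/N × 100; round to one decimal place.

16.7

N = 6.
Strictly below 421: 1. Equal to 421: 1.
PR = 1/6 × 100 = 16.7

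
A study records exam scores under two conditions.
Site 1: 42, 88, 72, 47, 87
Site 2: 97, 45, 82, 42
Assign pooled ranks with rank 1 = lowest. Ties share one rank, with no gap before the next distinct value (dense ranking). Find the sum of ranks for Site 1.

21

Sorted (ascending): 42, 42, 45, 47, 72, 82, 87, 88, 97
The 2 values of 42 share dense rank 1.
Remaining distinct values take the next consecutive integers.
Site 1 values → pooled ranks: 42→1, 88→7, 72→4, 47→3, 87→6
Rank sum = 1 + 7 + 4 + 3 + 6 = 21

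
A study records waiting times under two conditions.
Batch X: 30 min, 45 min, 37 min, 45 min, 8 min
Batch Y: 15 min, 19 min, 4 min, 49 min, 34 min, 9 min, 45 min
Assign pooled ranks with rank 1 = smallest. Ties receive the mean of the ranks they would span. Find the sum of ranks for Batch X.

36

Sorted (ascending): 4, 8, 9, 15, 19, 30, 34, 37, 45, 45, 45, 49
The 3 values of 45 occupy positions 9–11 → average rank 10.
Batch X values → pooled ranks: 30→6, 45→10, 37→8, 45→10, 8→2
Rank sum = 6 + 10 + 8 + 10 + 2 = 36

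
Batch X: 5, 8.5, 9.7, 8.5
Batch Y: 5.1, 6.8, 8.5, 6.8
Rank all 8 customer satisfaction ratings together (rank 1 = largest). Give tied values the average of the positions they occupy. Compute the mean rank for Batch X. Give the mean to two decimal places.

Sorted (descending): 9.7, 8.5, 8.5, 8.5, 6.8, 6.8, 5.1, 5
The 3 values of 8.5 occupy positions 2–4 → average rank 3.
The 2 values of 6.8 occupy positions 5–6 → average rank (5+6)/2 = 5.5.
Batch X values → pooled ranks: 5→8, 8.5→3, 9.7→1, 8.5→3
Mean rank = (8 + 3 + 1 + 3) / 4 = 3.75

3.75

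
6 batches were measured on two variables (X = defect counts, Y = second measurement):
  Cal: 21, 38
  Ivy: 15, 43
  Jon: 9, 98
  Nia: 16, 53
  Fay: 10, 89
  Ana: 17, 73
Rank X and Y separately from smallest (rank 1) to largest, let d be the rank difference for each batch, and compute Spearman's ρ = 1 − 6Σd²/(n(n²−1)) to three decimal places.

Ranks of variable 1: 6, 3, 1, 4, 2, 5
Ranks of variable 2: 1, 2, 6, 3, 5, 4
d = r₁ − r₂: 5, 1, -5, 1, -3, 1
d²: 25, 1, 25, 1, 9, 1; Σd² = 62
ρ = 1 − 6·62/(6·35) = 1 − 372/210 = -0.771

-0.771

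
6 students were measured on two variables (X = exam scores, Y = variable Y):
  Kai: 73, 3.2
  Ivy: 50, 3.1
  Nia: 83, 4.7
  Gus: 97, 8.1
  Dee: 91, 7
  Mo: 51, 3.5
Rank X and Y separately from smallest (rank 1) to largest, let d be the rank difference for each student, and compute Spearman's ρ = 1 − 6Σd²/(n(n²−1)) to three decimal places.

0.943

Ranks of variable 1: 3, 1, 4, 6, 5, 2
Ranks of variable 2: 2, 1, 4, 6, 5, 3
d = r₁ − r₂: 1, 0, 0, 0, 0, -1
d²: 1, 0, 0, 0, 0, 1; Σd² = 2
ρ = 1 − 6·2/(6·35) = 1 − 12/210 = 0.943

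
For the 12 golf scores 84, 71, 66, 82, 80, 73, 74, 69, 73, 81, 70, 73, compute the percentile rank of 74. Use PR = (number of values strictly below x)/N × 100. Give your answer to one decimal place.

58.3

N = 12.
Strictly below 74: 7. Equal to 74: 1.
PR = 7/12 × 100 = 58.3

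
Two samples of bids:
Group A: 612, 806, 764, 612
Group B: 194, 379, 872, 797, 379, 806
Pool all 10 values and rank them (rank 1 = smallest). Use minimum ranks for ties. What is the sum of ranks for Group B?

30

Sorted (ascending): 194, 379, 379, 612, 612, 764, 797, 806, 806, 872
The 2 values of 379 occupy positions 2–3 → each gets rank 2.
The 2 values of 612 occupy positions 4–5 → each gets rank 4.
The 2 values of 806 occupy positions 8–9 → each gets rank 8.
Group B values → pooled ranks: 194→1, 379→2, 872→10, 797→7, 379→2, 806→8
Rank sum = 1 + 2 + 10 + 7 + 2 + 8 = 30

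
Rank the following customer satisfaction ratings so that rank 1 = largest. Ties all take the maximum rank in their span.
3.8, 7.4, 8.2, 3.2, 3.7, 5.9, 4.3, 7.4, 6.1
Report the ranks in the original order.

7, 3, 1, 9, 8, 5, 6, 3, 4

Sorted (descending): 8.2, 7.4, 7.4, 6.1, 5.9, 4.3, 3.8, 3.7, 3.2
The 2 values of 7.4 occupy positions 2–3 → each gets rank 3.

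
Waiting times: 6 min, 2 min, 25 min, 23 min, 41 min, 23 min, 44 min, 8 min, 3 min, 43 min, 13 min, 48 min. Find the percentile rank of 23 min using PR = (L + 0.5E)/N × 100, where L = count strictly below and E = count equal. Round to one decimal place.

50.0

N = 12.
Strictly below 23: 5. Equal to 23: 2.
PR = (5 + 0.5·2)/12 × 100 = 50.0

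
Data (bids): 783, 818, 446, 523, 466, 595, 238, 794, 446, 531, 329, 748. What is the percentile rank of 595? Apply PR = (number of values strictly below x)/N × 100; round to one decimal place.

N = 12.
Strictly below 595: 7. Equal to 595: 1.
PR = 7/12 × 100 = 58.3

58.3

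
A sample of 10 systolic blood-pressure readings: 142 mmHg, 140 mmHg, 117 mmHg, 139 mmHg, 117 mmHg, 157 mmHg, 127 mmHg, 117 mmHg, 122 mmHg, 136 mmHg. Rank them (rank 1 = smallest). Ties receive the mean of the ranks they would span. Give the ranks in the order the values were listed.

Sorted (ascending): 117, 117, 117, 122, 127, 136, 139, 140, 142, 157
The 3 values of 117 occupy positions 1–3 → average rank 2.

9, 8, 2, 7, 2, 10, 5, 2, 4, 6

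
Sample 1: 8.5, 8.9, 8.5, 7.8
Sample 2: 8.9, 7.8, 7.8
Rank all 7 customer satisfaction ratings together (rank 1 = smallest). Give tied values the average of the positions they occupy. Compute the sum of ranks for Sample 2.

Sorted (ascending): 7.8, 7.8, 7.8, 8.5, 8.5, 8.9, 8.9
The 3 values of 7.8 occupy positions 1–3 → average rank 2.
The 2 values of 8.5 occupy positions 4–5 → average rank (4+5)/2 = 4.5.
The 2 values of 8.9 occupy positions 6–7 → average rank (6+7)/2 = 6.5.
Sample 2 values → pooled ranks: 8.9→6.5, 7.8→2, 7.8→2
Rank sum = 6.5 + 2 + 2 = 10.5

10.5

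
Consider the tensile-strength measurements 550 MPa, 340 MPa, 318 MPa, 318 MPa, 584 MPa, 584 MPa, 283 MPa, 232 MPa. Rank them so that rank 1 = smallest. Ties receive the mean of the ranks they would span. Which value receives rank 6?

Sorted (ascending): 232, 283, 318, 318, 340, 550, 584, 584
The 2 values of 318 occupy positions 3–4 → average rank (3+4)/2 = 3.5.
The 2 values of 584 occupy positions 7–8 → average rank (7+8)/2 = 7.5.
Rank 6 → value 550.

550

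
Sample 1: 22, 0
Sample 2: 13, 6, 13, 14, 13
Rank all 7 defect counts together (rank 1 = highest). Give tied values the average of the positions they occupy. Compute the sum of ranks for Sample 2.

Sorted (descending): 22, 14, 13, 13, 13, 6, 0
The 3 values of 13 occupy positions 3–5 → average rank 4.
Sample 2 values → pooled ranks: 13→4, 6→6, 13→4, 14→2, 13→4
Rank sum = 4 + 6 + 4 + 2 + 4 = 20

20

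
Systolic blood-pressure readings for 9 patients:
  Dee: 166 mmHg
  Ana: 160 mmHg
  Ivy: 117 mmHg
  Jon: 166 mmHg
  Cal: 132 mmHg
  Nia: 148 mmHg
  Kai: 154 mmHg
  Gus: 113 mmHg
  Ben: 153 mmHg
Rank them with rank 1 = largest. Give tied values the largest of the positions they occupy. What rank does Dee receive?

Sorted (descending): 166, 166, 160, 154, 153, 148, 132, 117, 113
The 2 values of 166 occupy positions 1–2 → each gets rank 2.
Dee has value 166 mmHg → rank 2.

2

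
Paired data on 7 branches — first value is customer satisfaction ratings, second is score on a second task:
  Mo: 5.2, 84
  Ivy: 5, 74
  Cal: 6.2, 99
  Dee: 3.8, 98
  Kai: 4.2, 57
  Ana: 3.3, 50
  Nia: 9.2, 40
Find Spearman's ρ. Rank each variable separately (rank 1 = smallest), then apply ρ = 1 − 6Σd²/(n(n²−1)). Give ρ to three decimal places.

Ranks of variable 1: 5, 4, 6, 2, 3, 1, 7
Ranks of variable 2: 5, 4, 7, 6, 3, 2, 1
d = r₁ − r₂: 0, 0, -1, -4, 0, -1, 6
d²: 0, 0, 1, 16, 0, 1, 36; Σd² = 54
ρ = 1 − 6·54/(7·48) = 1 − 324/336 = 0.036

0.036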